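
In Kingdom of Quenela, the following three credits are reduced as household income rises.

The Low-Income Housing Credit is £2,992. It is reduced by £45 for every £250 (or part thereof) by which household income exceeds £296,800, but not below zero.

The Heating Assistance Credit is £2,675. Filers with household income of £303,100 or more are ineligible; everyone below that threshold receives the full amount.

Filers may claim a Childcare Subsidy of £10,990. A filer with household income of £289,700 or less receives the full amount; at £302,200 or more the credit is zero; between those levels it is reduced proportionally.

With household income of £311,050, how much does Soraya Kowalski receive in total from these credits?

Low-Income Housing Credit: income exceeds £296,800 by £14,250, which is 57 full-or-partial £250 increments; reduction = 57 × £45 = £2,565, leaving £427.
Heating Assistance Credit: £311,050 meets or exceeds the £303,100 cutoff, so the credit is £0.
Childcare Subsidy: £311,050 is at or above £302,200, so the credit is £0.
Total: £427 + £0 + £0 = £427.

£427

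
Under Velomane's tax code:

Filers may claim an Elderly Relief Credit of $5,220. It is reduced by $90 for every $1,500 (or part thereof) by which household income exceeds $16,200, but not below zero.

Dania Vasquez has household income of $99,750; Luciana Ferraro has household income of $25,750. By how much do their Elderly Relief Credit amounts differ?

$4,410

Dania ($99,750): Elderly Relief Credit: income exceeds $16,200 by $83,550, which is 56 full-or-partial $1,500 increments; reduction = 56 × $90 = $5,040, leaving $180.
Luciana ($25,750): Elderly Relief Credit: income exceeds $16,200 by $9,550, which is 7 full-or-partial $1,500 increments; reduction = 7 × $90 = $630, leaving $4,590.
Difference: |$180 − $4,590| = $4,410.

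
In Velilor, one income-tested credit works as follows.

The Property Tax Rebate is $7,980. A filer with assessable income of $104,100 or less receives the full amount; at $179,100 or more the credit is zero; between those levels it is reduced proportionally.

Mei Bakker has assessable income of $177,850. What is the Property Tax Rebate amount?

Property Tax Rebate: $177,850 is $73,750 into a $75,000 phase-out range, leaving 1,250/75,000 of the credit: $7,980 × 1,250/75,000 = $133.

$133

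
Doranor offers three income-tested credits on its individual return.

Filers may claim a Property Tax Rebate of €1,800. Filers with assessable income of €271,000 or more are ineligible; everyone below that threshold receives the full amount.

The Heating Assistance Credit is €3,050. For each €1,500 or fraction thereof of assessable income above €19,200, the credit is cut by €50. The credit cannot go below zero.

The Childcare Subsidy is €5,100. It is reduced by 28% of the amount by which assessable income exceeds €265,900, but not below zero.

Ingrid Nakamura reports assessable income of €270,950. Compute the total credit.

Property Tax Rebate: €270,950 is below the €271,000 cutoff, so the full €1,800 applies.
Heating Assistance Credit: income exceeds €19,200 by €251,750 → 168 increments × €50 = €8,400 ≥ base, so the credit is €0.
Childcare Subsidy: 28% of the €5,050 excess over €265,900 is €1,414; credit = €5,100 − €1,414 = €3,686.
Total: €1,800 + €0 + €3,686 = €5,486.

€5,486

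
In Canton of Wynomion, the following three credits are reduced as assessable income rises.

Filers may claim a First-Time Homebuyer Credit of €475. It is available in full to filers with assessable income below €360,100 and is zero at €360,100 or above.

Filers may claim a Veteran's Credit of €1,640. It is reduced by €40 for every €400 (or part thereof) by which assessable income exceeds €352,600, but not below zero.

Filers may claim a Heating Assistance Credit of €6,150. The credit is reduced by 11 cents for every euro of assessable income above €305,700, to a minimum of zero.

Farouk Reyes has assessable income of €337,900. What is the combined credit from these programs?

€4,723

First-Time Homebuyer Credit: €337,900 is below the €360,100 cutoff, so the full €475 applies.
Veteran's Credit: €337,900 is at or below the €352,600 threshold, so the full €1,640 applies.
Heating Assistance Credit: 11% of the €32,200 excess over €305,700 is €3,542; credit = €6,150 − €3,542 = €2,608.
Total: €475 + €1,640 + €2,608 = €4,723.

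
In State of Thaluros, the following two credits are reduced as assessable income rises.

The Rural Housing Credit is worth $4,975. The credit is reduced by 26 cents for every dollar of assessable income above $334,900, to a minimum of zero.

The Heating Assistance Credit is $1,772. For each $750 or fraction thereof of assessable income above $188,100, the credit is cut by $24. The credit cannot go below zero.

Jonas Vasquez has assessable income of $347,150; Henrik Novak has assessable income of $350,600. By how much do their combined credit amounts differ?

$897

Jonas ($347,150): Rural Housing Credit: 26% of the $12,250 excess over $334,900 is $3,185; credit = $4,975 − $3,185 = $1,790. Heating Assistance Credit: income exceeds $188,100 by $159,050 → 213 increments × $24 = $5,112 ≥ base, so the credit is $0. total $1,790 + $0 = $1,790
Henrik ($350,600): Rural Housing Credit: 26% of the $15,700 excess over $334,900 is $4,082; credit = $4,975 − $4,082 = $893. Heating Assistance Credit: income exceeds $188,100 by $162,500 → 217 increments × $24 = $5,208 ≥ base, so the credit is $0. total $893 + $0 = $893
Difference: |$1,790 − $893| = $897.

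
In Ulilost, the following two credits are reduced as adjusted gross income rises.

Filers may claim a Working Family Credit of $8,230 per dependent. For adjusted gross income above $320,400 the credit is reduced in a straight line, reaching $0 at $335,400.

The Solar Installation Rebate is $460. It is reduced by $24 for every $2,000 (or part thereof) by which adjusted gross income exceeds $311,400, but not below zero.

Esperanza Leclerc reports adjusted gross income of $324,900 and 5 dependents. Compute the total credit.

$29,097

Working Family Credit: base = 5 × $8,230 = $41,150. $324,900 is $4,500 into a $15,000 phase-out range, leaving 10,500/15,000 of the credit: $41,150 × 10,500/15,000 = $28,805.
Solar Installation Rebate: income exceeds $311,400 by $13,500, which is 7 full-or-partial $2,000 increments; reduction = 7 × $24 = $168, leaving $292.
Total: $28,805 + $292 = $29,097.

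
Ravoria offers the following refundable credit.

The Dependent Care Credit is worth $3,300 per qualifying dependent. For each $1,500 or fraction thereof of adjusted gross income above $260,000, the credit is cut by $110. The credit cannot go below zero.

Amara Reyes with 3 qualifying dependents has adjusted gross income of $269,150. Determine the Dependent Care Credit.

$9,130

Dependent Care Credit: base = 3 × $3,300 = $9,900. income exceeds $260,000 by $9,150, which is 7 full-or-partial $1,500 increments; reduction = 7 × $110 = $770, leaving $9,130.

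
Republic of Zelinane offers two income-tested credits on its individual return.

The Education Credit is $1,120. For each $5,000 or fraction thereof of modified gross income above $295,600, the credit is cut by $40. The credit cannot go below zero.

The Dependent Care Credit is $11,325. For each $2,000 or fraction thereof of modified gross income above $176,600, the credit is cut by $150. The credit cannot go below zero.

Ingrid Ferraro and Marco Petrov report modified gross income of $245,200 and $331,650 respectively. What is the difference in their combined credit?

$6,395

Ingrid ($245,200): Education Credit: $245,200 is at or below the $295,600 threshold, so the full $1,120 applies. Dependent Care Credit: income exceeds $176,600 by $68,600, which is 35 full-or-partial $2,000 increments; reduction = 35 × $150 = $5,250, leaving $6,075. total $1,120 + $6,075 = $7,195
Marco ($331,650): Education Credit: income exceeds $295,600 by $36,050, which is 8 full-or-partial $5,000 increments; reduction = 8 × $40 = $320, leaving $800. Dependent Care Credit: income exceeds $176,600 by $155,050 → 78 increments × $150 = $11,700 ≥ base, so the credit is $0. total $800 + $0 = $800
Difference: |$7,195 − $800| = $6,395.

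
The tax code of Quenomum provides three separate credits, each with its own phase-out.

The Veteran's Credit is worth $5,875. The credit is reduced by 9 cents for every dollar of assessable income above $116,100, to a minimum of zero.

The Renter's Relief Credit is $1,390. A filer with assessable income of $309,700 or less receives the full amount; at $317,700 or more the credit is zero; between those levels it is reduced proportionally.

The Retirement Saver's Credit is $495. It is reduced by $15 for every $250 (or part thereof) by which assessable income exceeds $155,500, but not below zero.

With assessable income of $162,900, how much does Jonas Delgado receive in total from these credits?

Veteran's Credit: 9% of the $46,800 excess over $116,100 is $4,212; credit = $5,875 − $4,212 = $1,663.
Renter's Relief Credit: $162,900 is at or below the $309,700 threshold, so the full $1,390 applies.
Retirement Saver's Credit: income exceeds $155,500 by $7,400, which is 30 full-or-partial $250 increments; reduction = 30 × $15 = $450, leaving $45.
Total: $1,663 + $1,390 + $45 = $3,098.

$3,098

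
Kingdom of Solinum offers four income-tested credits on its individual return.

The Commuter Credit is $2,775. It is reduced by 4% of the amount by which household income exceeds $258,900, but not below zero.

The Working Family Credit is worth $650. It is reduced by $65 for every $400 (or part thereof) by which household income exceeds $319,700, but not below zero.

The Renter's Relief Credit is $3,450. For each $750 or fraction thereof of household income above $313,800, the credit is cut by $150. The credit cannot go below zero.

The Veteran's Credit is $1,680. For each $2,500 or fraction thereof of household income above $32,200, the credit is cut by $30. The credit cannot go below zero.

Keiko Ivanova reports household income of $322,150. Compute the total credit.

$2,090

Commuter Credit: 4% of the $63,250 excess over $258,900 is $2,530; credit = $2,775 − $2,530 = $245.
Working Family Credit: income exceeds $319,700 by $2,450, which is 7 full-or-partial $400 increments; reduction = 7 × $65 = $455, leaving $195.
Renter's Relief Credit: income exceeds $313,800 by $8,350, which is 12 full-or-partial $750 increments; reduction = 12 × $150 = $1,800, leaving $1,650.
Veteran's Credit: income exceeds $32,200 by $289,950 → 116 increments × $30 = $3,480 ≥ base, so the credit is $0.
Total: $245 + $195 + $1,650 + $0 = $2,090.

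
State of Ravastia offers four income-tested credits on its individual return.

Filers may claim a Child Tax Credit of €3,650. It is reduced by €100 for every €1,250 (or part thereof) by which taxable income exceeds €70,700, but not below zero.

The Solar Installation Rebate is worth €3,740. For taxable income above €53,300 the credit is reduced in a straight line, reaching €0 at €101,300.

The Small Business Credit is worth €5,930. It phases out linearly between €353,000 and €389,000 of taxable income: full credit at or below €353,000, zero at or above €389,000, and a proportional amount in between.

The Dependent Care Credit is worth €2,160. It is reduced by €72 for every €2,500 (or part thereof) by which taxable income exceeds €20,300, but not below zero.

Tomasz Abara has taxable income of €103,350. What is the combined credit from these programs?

€6,880

Child Tax Credit: income exceeds €70,700 by €32,650, which is 27 full-or-partial €1,250 increments; reduction = 27 × €100 = €2,700, leaving €950.
Solar Installation Rebate: €103,350 is at or above €101,300, so the credit is €0.
Small Business Credit: €103,350 is at or below the €353,000 threshold, so the full €5,930 applies.
Dependent Care Credit: income exceeds €20,300 by €83,050 → 34 increments × €72 = €2,448 ≥ base, so the credit is €0.
Total: €950 + €0 + €5,930 + €0 = €6,880.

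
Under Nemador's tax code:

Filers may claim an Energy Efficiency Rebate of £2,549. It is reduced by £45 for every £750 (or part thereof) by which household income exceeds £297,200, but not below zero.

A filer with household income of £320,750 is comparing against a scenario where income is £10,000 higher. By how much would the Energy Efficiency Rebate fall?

£585

At £320,750 — income exceeds £297,200 by £23,550, which is 32 full-or-partial £750 increments; reduction = 32 × £45 = £1,440, leaving £1,109.
At £330,750 — income exceeds £297,200 by £33,550, which is 45 full-or-partial £750 increments; reduction = 45 × £45 = £2,025, leaving £524.
Lost: £1,109 − £524 = £585.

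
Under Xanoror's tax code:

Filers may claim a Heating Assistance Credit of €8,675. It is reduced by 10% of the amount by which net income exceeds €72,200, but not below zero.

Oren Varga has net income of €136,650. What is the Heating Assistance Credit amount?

€2,230

Heating Assistance Credit: 10% of the €64,450 excess over €72,200 is €6,445; credit = €8,675 − €6,445 = €2,230.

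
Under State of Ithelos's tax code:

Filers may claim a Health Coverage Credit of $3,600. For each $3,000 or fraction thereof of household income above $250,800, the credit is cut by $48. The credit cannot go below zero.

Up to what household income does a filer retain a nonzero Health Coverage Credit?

After 74 increments the reduction is 74 × $48 = $3,552, leaving $48; one more increment wipes it out. Increment 74 ends at excess 74 × $3,000 = $222,000, so the highest qualifying income is $250,800 + $222,000 = $472,800.

$472,800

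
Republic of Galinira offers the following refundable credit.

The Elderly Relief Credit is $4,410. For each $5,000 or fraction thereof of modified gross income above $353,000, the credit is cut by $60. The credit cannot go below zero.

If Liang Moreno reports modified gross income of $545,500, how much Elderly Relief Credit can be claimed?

$2,070

Elderly Relief Credit: income exceeds $353,000 by $192,500, which is 39 full-or-partial $5,000 increments; reduction = 39 × $60 = $2,340, leaving $2,070.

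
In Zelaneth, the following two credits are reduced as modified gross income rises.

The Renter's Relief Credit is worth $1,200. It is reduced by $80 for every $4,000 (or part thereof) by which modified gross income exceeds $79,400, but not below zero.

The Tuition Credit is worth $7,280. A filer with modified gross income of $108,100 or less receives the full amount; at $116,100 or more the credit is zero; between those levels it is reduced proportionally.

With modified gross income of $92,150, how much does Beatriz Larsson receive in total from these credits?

$8,160

Renter's Relief Credit: income exceeds $79,400 by $12,750, which is 4 full-or-partial $4,000 increments; reduction = 4 × $80 = $320, leaving $880.
Tuition Credit: $92,150 is at or below the $108,100 threshold, so the full $7,280 applies.
Total: $880 + $7,280 = $8,160.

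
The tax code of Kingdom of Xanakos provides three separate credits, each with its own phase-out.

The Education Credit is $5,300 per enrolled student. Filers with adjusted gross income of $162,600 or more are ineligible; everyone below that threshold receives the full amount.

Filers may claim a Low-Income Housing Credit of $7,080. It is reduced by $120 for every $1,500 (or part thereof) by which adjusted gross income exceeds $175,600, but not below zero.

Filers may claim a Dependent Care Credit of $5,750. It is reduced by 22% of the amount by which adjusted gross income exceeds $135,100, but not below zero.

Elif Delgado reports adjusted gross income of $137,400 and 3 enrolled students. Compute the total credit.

Education Credit: base = 3 × $5,300 = $15,900. $137,400 is below the $162,600 cutoff, so the full $15,900 applies.
Low-Income Housing Credit: $137,400 is at or below the $175,600 threshold, so the full $7,080 applies.
Dependent Care Credit: 22% of the $2,300 excess over $135,100 is $506; credit = $5,750 − $506 = $5,244.
Total: $15,900 + $7,080 + $5,244 = $28,224.

$28,224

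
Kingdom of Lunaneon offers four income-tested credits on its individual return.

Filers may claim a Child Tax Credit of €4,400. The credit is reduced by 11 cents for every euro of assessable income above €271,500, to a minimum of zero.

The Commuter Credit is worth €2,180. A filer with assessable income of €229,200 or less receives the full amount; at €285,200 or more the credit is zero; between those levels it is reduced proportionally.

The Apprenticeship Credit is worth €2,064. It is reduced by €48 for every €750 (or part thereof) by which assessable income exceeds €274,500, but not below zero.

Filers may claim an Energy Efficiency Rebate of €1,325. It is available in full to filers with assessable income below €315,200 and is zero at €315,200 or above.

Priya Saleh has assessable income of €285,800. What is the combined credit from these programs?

Child Tax Credit: 11% of the €14,300 excess over €271,500 is €1,573; credit = €4,400 − €1,573 = €2,827.
Commuter Credit: €285,800 is at or above €285,200, so the credit is €0.
Apprenticeship Credit: income exceeds €274,500 by €11,300, which is 16 full-or-partial €750 increments; reduction = 16 × €48 = €768, leaving €1,296.
Energy Efficiency Rebate: €285,800 is below the €315,200 cutoff, so the full €1,325 applies.
Total: €2,827 + €0 + €1,296 + €1,325 = €5,448.

€5,448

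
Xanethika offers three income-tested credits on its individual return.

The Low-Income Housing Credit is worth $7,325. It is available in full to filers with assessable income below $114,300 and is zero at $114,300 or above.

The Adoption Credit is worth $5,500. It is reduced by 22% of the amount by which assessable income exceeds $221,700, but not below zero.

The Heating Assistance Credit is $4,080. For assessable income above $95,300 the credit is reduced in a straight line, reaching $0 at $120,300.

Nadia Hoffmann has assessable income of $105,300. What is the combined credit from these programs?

$15,273

Low-Income Housing Credit: $105,300 is below the $114,300 cutoff, so the full $7,325 applies.
Adoption Credit: $105,300 is at or below the $221,700 threshold, so the full $5,500 applies.
Heating Assistance Credit: $105,300 is $10,000 into a $25,000 phase-out range, leaving 15,000/25,000 of the credit: $4,080 × 15,000/25,000 = $2,448.
Total: $7,325 + $5,500 + $2,448 = $15,273.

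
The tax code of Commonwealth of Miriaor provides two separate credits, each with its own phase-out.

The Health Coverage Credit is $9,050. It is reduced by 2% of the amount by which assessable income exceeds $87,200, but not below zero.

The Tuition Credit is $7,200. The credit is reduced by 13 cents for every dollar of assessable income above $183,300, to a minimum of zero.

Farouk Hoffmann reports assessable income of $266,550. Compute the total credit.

$5,463

Health Coverage Credit: 2% of the $179,350 excess over $87,200 is $3,587; credit = $9,050 − $3,587 = $5,463.
Tuition Credit: 13% of the $83,250 excess over $183,300 is $10,822.50 ≥ base, so the credit is $0.
Total: $5,463 + $0 = $5,463.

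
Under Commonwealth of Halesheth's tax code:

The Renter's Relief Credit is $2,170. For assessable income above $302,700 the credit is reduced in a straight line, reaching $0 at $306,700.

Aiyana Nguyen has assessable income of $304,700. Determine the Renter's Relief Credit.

Renter's Relief Credit: $304,700 is $2,000 into a $4,000 phase-out range, leaving 2,000/4,000 of the credit: $2,170 × 2,000/4,000 = $1,085.

$1,085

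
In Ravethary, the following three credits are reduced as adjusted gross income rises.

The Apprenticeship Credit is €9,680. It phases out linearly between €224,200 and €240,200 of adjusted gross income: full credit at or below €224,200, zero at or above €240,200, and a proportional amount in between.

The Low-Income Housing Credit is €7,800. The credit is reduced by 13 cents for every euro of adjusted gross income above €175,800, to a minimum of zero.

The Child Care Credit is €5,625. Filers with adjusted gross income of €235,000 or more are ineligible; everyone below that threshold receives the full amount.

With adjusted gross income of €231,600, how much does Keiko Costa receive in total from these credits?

€11,374

Apprenticeship Credit: €231,600 is €7,400 into a €16,000 phase-out range, leaving 8,600/16,000 of the credit: €9,680 × 8,600/16,000 = €5,203.
Low-Income Housing Credit: 13% of the €55,800 excess over €175,800 is €7,254; credit = €7,800 − €7,254 = €546.
Child Care Credit: €231,600 is below the €235,000 cutoff, so the full €5,625 applies.
Total: €5,203 + €546 + €5,625 = €11,374.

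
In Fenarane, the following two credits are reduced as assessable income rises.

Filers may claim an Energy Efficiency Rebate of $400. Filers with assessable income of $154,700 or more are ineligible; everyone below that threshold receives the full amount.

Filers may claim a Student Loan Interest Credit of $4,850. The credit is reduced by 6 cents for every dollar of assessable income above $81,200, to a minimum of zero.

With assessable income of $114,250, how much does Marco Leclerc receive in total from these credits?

$3,267

Energy Efficiency Rebate: $114,250 is below the $154,700 cutoff, so the full $400 applies.
Student Loan Interest Credit: 6% of the $33,050 excess over $81,200 is $1,983; credit = $4,850 − $1,983 = $2,867.
Total: $400 + $2,867 = $3,267.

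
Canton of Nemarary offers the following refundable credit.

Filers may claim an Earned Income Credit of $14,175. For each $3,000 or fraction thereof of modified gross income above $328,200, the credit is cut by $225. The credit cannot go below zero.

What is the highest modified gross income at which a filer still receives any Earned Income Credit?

After 62 increments the reduction is 62 × $225 = $13,950, leaving $225; one more increment wipes it out. Increment 62 ends at excess 62 × $3,000 = $186,000, so the highest qualifying income is $328,200 + $186,000 = $514,200.

$514,200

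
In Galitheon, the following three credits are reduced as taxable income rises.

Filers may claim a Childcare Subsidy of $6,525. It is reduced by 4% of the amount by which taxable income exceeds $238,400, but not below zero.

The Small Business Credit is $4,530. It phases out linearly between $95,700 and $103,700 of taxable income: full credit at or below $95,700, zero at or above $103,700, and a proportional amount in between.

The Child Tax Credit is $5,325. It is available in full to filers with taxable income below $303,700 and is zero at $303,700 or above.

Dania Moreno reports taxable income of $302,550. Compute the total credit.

Childcare Subsidy: 4% of the $64,150 excess over $238,400 is $2,566; credit = $6,525 − $2,566 = $3,959.
Small Business Credit: $302,550 is at or above $103,700, so the credit is $0.
Child Tax Credit: $302,550 is below the $303,700 cutoff, so the full $5,325 applies.
Total: $3,959 + $0 + $5,325 = $9,284.

$9,284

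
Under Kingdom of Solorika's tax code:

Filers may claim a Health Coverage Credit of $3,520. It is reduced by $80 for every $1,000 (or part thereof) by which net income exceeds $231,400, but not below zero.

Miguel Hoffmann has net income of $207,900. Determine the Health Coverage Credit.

Health Coverage Credit: $207,900 is at or below the $231,400 threshold, so the full $3,520 applies.

$3,520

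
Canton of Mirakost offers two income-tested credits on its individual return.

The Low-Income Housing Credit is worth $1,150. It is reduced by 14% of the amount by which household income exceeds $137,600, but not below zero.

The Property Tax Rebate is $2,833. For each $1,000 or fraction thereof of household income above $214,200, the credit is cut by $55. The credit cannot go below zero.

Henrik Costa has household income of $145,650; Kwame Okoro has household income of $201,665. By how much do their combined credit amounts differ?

Henrik ($145,650): Low-Income Housing Credit: 14% of the $8,050 excess over $137,600 is $1,127; credit = $1,150 − $1,127 = $23. Property Tax Rebate: $145,650 is at or below the $214,200 threshold, so the full $2,833 applies. total $23 + $2,833 = $2,856
Kwame ($201,665): Low-Income Housing Credit: 14% of the $64,065 excess over $137,600 is $8,969.10 ≥ base, so the credit is $0. Property Tax Rebate: $201,665 is at or below the $214,200 threshold, so the full $2,833 applies. total $0 + $2,833 = $2,833
Difference: |$2,856 − $2,833| = $23.

$23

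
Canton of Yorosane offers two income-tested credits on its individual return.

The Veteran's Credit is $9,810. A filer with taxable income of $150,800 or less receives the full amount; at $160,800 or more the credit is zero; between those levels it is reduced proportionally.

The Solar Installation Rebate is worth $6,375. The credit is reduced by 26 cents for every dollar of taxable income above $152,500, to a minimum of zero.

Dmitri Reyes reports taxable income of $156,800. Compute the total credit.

$9,181

Veteran's Credit: $156,800 is $6,000 into a $10,000 phase-out range, leaving 4,000/10,000 of the credit: $9,810 × 4,000/10,000 = $3,924.
Solar Installation Rebate: 26% of the $4,300 excess over $152,500 is $1,118; credit = $6,375 − $1,118 = $5,257.
Total: $3,924 + $5,257 = $9,181.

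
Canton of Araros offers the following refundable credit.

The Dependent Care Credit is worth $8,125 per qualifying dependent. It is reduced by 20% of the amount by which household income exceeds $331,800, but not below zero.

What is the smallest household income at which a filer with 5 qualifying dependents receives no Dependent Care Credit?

$534,925

Full credit = 5 × $8,125 = $40,625.
The credit falls by 20% of each dollar above $331,800, so it reaches zero when the excess is $40,625 / 20% = $203,125: income = $331,800 + $203,125 = $534,925.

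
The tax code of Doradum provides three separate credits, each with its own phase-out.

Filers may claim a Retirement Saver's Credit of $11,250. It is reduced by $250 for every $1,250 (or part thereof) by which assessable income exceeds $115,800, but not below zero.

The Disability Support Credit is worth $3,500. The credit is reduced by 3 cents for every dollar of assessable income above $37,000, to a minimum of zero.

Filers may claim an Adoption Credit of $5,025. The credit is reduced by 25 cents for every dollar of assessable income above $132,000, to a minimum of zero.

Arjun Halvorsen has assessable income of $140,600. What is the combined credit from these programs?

Retirement Saver's Credit: income exceeds $115,800 by $24,800, which is 20 full-or-partial $1,250 increments; reduction = 20 × $250 = $5,000, leaving $6,250.
Disability Support Credit: 3% of the $103,600 excess over $37,000 is $3,108; credit = $3,500 − $3,108 = $392.
Adoption Credit: 25% of the $8,600 excess over $132,000 is $2,150; credit = $5,025 − $2,150 = $2,875.
Total: $6,250 + $392 + $2,875 = $9,517.

$9,517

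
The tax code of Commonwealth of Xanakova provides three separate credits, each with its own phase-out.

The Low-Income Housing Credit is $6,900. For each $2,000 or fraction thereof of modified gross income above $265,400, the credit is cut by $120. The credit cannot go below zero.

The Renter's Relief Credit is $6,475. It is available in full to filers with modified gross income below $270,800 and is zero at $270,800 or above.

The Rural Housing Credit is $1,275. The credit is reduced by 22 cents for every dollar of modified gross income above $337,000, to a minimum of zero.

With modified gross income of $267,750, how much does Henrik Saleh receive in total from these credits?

$14,410

Low-Income Housing Credit: income exceeds $265,400 by $2,350, which is 2 full-or-partial $2,000 increments; reduction = 2 × $120 = $240, leaving $6,660.
Renter's Relief Credit: $267,750 is below the $270,800 cutoff, so the full $6,475 applies.
Rural Housing Credit: $267,750 is at or below the $337,000 threshold, so the full $1,275 applies.
Total: $6,660 + $6,475 + $1,275 = $14,410.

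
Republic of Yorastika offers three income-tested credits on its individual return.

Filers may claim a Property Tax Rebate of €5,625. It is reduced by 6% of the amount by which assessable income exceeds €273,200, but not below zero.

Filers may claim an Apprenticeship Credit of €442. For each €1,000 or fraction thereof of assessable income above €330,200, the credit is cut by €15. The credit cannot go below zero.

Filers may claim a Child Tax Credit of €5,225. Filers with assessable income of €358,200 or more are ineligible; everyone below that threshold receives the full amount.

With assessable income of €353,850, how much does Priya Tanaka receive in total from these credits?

€6,093

Property Tax Rebate: 6% of the €80,650 excess over €273,200 is €4,839; credit = €5,625 − €4,839 = €786.
Apprenticeship Credit: income exceeds €330,200 by €23,650, which is 24 full-or-partial €1,000 increments; reduction = 24 × €15 = €360, leaving €82.
Child Tax Credit: €353,850 is below the €358,200 cutoff, so the full €5,225 applies.
Total: €786 + €82 + €5,225 = €6,093.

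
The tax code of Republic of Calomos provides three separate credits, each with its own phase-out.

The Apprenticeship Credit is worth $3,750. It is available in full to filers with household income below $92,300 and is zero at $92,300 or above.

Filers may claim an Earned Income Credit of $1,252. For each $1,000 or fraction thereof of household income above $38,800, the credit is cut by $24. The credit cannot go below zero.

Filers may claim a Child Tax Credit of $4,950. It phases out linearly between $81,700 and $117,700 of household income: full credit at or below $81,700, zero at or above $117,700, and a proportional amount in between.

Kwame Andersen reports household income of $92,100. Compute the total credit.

Apprenticeship Credit: $92,100 is below the $92,300 cutoff, so the full $3,750 applies.
Earned Income Credit: income exceeds $38,800 by $53,300 → 54 increments × $24 = $1,296 ≥ base, so the credit is $0.
Child Tax Credit: $92,100 is $10,400 into a $36,000 phase-out range, leaving 25,600/36,000 of the credit: $4,950 × 25,600/36,000 = $3,520.
Total: $3,750 + $0 + $3,520 = $7,270.

$7,270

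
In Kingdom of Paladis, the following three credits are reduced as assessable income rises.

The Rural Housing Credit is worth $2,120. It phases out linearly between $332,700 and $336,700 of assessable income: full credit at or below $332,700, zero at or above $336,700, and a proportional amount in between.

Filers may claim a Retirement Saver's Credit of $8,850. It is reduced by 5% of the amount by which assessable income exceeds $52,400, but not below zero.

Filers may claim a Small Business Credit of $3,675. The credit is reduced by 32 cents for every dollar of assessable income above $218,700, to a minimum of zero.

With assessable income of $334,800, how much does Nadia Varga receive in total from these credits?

Rural Housing Credit: $334,800 is $2,100 into a $4,000 phase-out range, leaving 1,900/4,000 of the credit: $2,120 × 1,900/4,000 = $1,007.
Retirement Saver's Credit: 5% of the $282,400 excess over $52,400 is $14,120 ≥ base, so the credit is $0.
Small Business Credit: 32% of the $116,100 excess over $218,700 is $37,152 ≥ base, so the credit is $0.
Total: $1,007 + $0 + $0 = $1,007.

$1,007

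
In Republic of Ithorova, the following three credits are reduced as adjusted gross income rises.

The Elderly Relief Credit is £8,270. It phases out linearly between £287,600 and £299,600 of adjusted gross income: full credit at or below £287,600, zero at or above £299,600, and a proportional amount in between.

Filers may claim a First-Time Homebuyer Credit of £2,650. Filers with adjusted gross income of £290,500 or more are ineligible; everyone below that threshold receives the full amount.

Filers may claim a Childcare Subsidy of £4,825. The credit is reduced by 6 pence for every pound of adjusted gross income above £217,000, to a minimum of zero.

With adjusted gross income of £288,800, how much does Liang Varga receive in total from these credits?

Elderly Relief Credit: £288,800 is £1,200 into a £12,000 phase-out range, leaving 10,800/12,000 of the credit: £8,270 × 10,800/12,000 = £7,443.
First-Time Homebuyer Credit: £288,800 is below the £290,500 cutoff, so the full £2,650 applies.
Childcare Subsidy: 6% of the £71,800 excess over £217,000 is £4,308; credit = £4,825 − £4,308 = £517.
Total: £7,443 + £2,650 + £517 = £10,610.

£10,610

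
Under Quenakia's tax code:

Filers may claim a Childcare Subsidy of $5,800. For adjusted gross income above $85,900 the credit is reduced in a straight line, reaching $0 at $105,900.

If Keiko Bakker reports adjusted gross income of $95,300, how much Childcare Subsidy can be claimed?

$3,074

Childcare Subsidy: $95,300 is $9,400 into a $20,000 phase-out range, leaving 10,600/20,000 of the credit: $5,800 × 10,600/20,000 = $3,074.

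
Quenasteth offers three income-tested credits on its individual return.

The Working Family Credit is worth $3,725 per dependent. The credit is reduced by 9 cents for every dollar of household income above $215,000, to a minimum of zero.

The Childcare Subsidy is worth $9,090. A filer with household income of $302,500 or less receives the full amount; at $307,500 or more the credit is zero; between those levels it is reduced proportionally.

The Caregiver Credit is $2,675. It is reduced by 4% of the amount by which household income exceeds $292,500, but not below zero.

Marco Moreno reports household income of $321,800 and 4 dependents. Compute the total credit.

Working Family Credit: base = 4 × $3,725 = $14,900. 9% of the $106,800 excess over $215,000 is $9,612; credit = $14,900 − $9,612 = $5,288.
Childcare Subsidy: $321,800 is at or above $307,500, so the credit is $0.
Caregiver Credit: 4% of the $29,300 excess over $292,500 is $1,172; credit = $2,675 − $1,172 = $1,503.
Total: $5,288 + $0 + $1,503 = $6,791.

$6,791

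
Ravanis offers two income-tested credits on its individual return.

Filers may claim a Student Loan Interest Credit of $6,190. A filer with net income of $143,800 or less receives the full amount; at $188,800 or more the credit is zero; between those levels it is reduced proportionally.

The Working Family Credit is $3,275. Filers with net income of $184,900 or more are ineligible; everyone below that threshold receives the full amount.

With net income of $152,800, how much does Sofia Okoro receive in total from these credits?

$8,227

Student Loan Interest Credit: $152,800 is $9,000 into a $45,000 phase-out range, leaving 36,000/45,000 of the credit: $6,190 × 36,000/45,000 = $4,952.
Working Family Credit: $152,800 is below the $184,900 cutoff, so the full $3,275 applies.
Total: $4,952 + $3,275 = $8,227.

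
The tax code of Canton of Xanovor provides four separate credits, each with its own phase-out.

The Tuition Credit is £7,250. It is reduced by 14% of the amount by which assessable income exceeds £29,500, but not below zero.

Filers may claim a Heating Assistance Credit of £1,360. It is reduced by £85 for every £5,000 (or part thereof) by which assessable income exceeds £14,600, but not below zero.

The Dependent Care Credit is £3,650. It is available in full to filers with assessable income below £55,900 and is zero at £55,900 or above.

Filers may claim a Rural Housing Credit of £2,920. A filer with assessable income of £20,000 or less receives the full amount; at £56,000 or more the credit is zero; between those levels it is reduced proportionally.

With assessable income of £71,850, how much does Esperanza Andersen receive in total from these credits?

Tuition Credit: 14% of the £42,350 excess over £29,500 is £5,929; credit = £7,250 − £5,929 = £1,321.
Heating Assistance Credit: income exceeds £14,600 by £57,250, which is 12 full-or-partial £5,000 increments; reduction = 12 × £85 = £1,020, leaving £340.
Dependent Care Credit: £71,850 meets or exceeds the £55,900 cutoff, so the credit is £0.
Rural Housing Credit: £71,850 is at or above £56,000, so the credit is £0.
Total: £1,321 + £340 + £0 + £0 = £1,661.

£1,661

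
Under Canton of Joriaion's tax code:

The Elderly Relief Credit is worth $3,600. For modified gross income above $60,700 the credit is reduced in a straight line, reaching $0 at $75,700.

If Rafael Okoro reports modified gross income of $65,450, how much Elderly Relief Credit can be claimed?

$2,460

Elderly Relief Credit: $65,450 is $4,750 into a $15,000 phase-out range, leaving 10,250/15,000 of the credit: $3,600 × 10,250/15,000 = $2,460.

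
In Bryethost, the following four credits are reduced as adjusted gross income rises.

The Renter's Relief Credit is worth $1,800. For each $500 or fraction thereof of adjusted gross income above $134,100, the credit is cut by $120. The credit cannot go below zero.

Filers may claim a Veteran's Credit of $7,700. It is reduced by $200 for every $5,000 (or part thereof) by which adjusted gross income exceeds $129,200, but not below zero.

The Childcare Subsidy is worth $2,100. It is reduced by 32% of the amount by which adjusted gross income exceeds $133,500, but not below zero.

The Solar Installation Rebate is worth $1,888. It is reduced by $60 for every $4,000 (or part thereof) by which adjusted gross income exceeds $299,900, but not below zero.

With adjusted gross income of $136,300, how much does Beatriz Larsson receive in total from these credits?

Renter's Relief Credit: income exceeds $134,100 by $2,200, which is 5 full-or-partial $500 increments; reduction = 5 × $120 = $600, leaving $1,200.
Veteran's Credit: income exceeds $129,200 by $7,100, which is 2 full-or-partial $5,000 increments; reduction = 2 × $200 = $400, leaving $7,300.
Childcare Subsidy: 32% of the $2,800 excess over $133,500 is $896; credit = $2,100 − $896 = $1,204.
Solar Installation Rebate: $136,300 is at or below the $299,900 threshold, so the full $1,888 applies.
Total: $1,200 + $7,300 + $1,204 + $1,888 = $11,592.

$11,592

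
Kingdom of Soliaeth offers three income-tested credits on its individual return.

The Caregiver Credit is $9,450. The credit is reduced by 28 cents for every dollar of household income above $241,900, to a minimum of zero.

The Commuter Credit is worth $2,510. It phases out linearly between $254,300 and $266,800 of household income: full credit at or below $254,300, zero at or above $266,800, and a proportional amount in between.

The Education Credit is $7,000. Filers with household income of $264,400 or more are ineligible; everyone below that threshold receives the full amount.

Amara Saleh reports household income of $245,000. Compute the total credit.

Caregiver Credit: 28% of the $3,100 excess over $241,900 is $868; credit = $9,450 − $868 = $8,582.
Commuter Credit: $245,000 is at or below the $254,300 threshold, so the full $2,510 applies.
Education Credit: $245,000 is below the $264,400 cutoff, so the full $7,000 applies.
Total: $8,582 + $2,510 + $7,000 = $18,092.

$18,092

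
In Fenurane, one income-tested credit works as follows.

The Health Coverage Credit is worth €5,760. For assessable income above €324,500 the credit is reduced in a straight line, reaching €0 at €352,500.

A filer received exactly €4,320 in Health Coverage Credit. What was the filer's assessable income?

€4,320 is 4,320/5,760 of the full €5,760, so 1,440/5,760 of the €28,000 range has been used: income = €324,500 + €28,000 × 1,440/5,760 = €331,500.

€331,500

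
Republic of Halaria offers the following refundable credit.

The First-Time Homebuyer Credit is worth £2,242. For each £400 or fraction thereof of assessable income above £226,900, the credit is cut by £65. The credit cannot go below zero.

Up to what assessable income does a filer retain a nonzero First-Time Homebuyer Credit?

£240,500

After 34 increments the reduction is 34 × £65 = £2,210, leaving £32; one more increment wipes it out. Increment 34 ends at excess 34 × £400 = £13,600, so the highest qualifying income is £226,900 + £13,600 = £240,500.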